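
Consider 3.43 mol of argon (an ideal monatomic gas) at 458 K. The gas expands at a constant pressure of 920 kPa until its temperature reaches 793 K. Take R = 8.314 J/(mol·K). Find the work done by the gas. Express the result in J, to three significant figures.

W ≈ 9550 J

Isobaric: W = P ΔV = nR ΔT.
W = (3.43)(8.314)(793 − 458) = 9553 J.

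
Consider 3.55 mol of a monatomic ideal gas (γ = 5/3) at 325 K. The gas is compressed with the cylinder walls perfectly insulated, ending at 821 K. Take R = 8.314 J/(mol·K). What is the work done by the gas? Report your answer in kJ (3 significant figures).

Adiabatic ⇒ Q = 0, so W_by = −ΔU = nCᵥ(T₁ − T₂).
Cᵥ = 3R/2 = 12.47 J/(mol·K).
W = (3.55)(12.47)(325 − 821) = -21959 J.

W ≈ -22.0 kJ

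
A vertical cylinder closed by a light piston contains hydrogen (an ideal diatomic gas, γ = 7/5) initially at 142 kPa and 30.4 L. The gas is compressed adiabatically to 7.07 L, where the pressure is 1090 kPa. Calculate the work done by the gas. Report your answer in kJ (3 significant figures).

W ≈ -8.47 kJ

Adiabatic: W = (P₁V₁ − P₂V₂)/(γ − 1) with γ = 7/5.
P₁V₁ = 4317 J, P₂V₂ = 7706 J.
W = (4317 − 7706) / 0.4 = -8474 J.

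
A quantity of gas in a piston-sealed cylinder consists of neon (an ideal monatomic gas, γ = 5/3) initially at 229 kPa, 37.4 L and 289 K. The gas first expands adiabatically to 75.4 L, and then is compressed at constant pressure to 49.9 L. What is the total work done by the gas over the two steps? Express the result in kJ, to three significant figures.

W_total ≈ 2.98 kJ

Step 1 (adiabatic): W = (P₁V₁ − P₂V₂)/(γ−1) = (8565 − 5367)/0.667 = 4797 J.
After step 1: P = 71.18 kPa, V = 75.4 L, T = 181.1 K.
Step 2 (isobaric): W = PΔV = (71.18 kPa)(49.9 − 75.4 L) = -1815 J.
W_total = 4797 − 1815 = 2982 J.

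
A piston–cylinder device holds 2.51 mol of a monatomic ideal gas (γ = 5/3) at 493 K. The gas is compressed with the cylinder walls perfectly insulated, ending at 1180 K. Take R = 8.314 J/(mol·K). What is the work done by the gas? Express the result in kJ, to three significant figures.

Adiabatic ⇒ Q = 0, so W_by = −ΔU = nCᵥ(T₁ − T₂).
Cᵥ = 3R/2 = 12.47 J/(mol·K).
W = (2.51)(12.47)(493 − 1180) = -21505 J.

W ≈ -21.5 kJ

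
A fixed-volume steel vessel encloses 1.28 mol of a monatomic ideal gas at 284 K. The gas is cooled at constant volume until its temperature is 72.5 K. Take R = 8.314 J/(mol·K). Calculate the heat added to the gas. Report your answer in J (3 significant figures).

Q ≈ -3380 J

Constant volume ⇒ W = 0, so Q = ΔU = nCᵥΔT with Cᵥ = 3R/2 = 12.47 J/(mol·K).
ΔU = (1.28)(12.47)(72.5 − 284) = -3376 J.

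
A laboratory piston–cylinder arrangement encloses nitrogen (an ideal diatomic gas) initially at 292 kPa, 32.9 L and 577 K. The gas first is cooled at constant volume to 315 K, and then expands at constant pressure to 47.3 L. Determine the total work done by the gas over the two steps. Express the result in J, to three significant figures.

W_total ≈ 2300 J

Step 1 (isochoric): W = 0 (constant volume).
After step 1: P = 159.4 kPa (V unchanged).
Step 2 (isobaric): W = PΔV = (159.4 kPa)(47.3 − 32.9 L) = 2296 J.
W_total = 0 + 2296 = 2296 J.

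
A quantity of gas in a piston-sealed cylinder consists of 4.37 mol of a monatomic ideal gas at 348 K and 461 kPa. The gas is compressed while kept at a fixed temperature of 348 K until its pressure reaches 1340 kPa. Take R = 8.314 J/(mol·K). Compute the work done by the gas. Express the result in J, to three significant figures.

W ≈ -13500 J

Isothermal process: W = nRT ln(V₂/V₁) = nRT ln(P₁/P₂).
W = (4.37)(8.314)(348) × ln(461/1340)
  = 12644 × ln(0.344) = 12644 × -1.067
W_by_gas = -13491 J.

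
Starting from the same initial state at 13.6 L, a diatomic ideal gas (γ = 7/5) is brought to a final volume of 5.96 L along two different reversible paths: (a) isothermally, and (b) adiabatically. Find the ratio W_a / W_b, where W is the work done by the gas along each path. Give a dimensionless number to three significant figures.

Path (a) isothermal: W = P₁V₁ ln(V₂/V₁) → W_a/(P₁V₁) = -0.825.
Path (b) adiabatic: W = P₁V₁(1 − (V₁/V₂)^(γ−1))/(γ−1) → W_b/(P₁V₁) = -0.9774.
W_a / W_b = -0.825 / -0.9774 = 0.8441.

W_a / W_b ≈ 0.844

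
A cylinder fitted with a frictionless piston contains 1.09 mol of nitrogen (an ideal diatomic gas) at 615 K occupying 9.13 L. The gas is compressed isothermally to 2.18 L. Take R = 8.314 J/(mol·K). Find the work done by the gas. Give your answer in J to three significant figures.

Isothermal: W = nRT ln(V₂/V₁).
W = (1.09)(8.314)(615) × ln(2.18/9.13)
  = 5573 × -1.432
W_by_gas = -7982 J.

W ≈ -7980 J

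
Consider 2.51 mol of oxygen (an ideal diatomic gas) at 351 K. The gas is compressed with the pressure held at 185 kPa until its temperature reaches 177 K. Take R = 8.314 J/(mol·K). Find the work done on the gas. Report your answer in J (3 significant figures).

W ≈ 3630 J

Isobaric: W = P ΔV = nR ΔT.
W = (2.51)(8.314)(177 − 351) = -3631 J.
Work on gas = −W_by = 3631 J.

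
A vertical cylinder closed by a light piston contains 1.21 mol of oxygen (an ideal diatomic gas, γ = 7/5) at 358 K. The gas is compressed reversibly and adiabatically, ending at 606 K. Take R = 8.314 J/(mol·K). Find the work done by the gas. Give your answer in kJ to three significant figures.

Adiabatic ⇒ Q = 0, so W_by = −ΔU = nCᵥ(T₁ − T₂).
Cᵥ = 5R/2 = 20.79 J/(mol·K).
W = (1.21)(20.79)(358 − 606) = -6237 J.

W ≈ -6.24 kJ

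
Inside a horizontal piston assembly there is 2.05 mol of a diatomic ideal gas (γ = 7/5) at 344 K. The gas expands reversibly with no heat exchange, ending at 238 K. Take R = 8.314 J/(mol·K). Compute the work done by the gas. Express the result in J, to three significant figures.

Adiabatic ⇒ Q = 0, so W_by = −ΔU = nCᵥ(T₁ − T₂).
Cᵥ = 5R/2 = 20.79 J/(mol·K).
W = (2.05)(20.79)(344 − 238) = 4517 J.

W ≈ 4520 J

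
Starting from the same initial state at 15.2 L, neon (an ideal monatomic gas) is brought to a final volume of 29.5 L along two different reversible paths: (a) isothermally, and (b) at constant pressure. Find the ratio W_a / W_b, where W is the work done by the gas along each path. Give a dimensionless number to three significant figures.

Path (a) isothermal: W = P₁V₁ ln(V₂/V₁) → W_a/(P₁V₁) = 0.6631.
Path (b) isobaric: W = P₁(V₂ − V₁) → W_b/(P₁V₁) = 0.9408.
W_a / W_b = 0.6631 / 0.9408 = 0.7048.

W_a / W_b ≈ 0.705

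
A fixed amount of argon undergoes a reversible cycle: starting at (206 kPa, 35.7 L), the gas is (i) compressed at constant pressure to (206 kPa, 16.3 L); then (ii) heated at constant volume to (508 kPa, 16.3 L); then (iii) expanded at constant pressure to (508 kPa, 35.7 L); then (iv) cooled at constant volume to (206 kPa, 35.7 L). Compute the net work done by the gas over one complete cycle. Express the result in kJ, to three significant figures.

Constant-volume legs do no work.
W(i) = (206)(16.3 − 35.7) = -3996 J; W(iii) = (508)(35.7 − 16.3) = 9855 J.
W_net = -3996 + 9855 = 5859 J (the clockwise enclosed area).

W_net ≈ 5.86 kJ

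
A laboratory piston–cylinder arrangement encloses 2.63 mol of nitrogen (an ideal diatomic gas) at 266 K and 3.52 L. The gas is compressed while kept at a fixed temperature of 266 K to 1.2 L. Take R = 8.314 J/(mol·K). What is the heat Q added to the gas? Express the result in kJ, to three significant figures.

Q ≈ -6.26 kJ

Isothermal ⇒ ΔU = 0, so Q = W = nRT ln(V₂/V₁).
Q = (2.63)(8.314)(266) ln(1.2/3.52) = 5816 × -1.076 = -6259 J.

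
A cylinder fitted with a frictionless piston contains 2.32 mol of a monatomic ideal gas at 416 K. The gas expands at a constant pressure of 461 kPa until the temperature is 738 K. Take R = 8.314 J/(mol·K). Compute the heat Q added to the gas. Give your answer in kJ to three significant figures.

Q ≈ 15.5 kJ

Isobaric: W = nRΔT = (2.32)(8.314)(322) = 6211 J.
ΔU = nCᵥΔT with Cᵥ = 3R/2: ΔU = (2.32)(12.47)(322) = 9316 J.
Q = ΔU + W = 9316 + 6211 = 15527 J.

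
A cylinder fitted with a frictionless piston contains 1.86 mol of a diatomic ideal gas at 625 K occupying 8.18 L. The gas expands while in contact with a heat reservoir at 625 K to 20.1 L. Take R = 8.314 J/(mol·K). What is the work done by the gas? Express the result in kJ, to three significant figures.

Isothermal: W = nRT ln(V₂/V₁).
W = (1.86)(8.314)(625) × ln(20.1/8.18)
  = 9665 × 0.899
W_by_gas = 8689 J.

W ≈ 8.69 kJ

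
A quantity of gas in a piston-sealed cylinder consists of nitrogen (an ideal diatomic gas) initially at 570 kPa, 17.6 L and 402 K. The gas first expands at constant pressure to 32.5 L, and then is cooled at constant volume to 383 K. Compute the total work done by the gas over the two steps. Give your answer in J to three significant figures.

Step 1 (isobaric): W = PΔV = (570 kPa)(32.5 − 17.6 L) = 8493 J.
Step 2 (isochoric): W = 0 (constant volume).
W_total = 8493 + 0 = 8493 J.

W_total ≈ 8490 J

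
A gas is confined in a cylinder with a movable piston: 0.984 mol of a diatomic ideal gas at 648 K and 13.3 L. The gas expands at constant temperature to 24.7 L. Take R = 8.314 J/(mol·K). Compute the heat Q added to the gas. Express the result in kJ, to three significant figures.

Isothermal ⇒ ΔU = 0, so Q = W = nRT ln(V₂/V₁).
Q = (0.984)(8.314)(648) ln(24.7/13.3) = 5301 × 0.619 = 3282 J.

Q ≈ 3.28 kJ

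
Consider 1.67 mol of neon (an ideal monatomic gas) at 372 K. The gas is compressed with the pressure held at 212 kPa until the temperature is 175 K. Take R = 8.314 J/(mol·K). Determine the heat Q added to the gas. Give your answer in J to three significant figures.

Isobaric: W = nRΔT = (1.67)(8.314)(-197) = -2735 J.
ΔU = nCᵥΔT with Cᵥ = 3R/2: ΔU = (1.67)(12.47)(-197) = -4103 J.
Q = ΔU + W = -4103 − 2735 = -6838 J.

Q ≈ -6840 J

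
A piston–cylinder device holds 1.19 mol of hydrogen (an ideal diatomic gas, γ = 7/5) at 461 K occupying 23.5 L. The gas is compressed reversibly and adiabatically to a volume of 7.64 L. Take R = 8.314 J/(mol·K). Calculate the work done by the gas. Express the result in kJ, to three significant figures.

Adiabatic: TV^(γ−1) = const with γ = 7/5.
T₂ = T₁ (V₁/V₂)^(γ−1) = 461 × (23.5/7.64)^0.4 = 461 × 1.567 = 722.6 K.
W_by = nCᵥ(T₁ − T₂) = (1.19)(20.79)(461 − 722.6) = -6470 J.

W ≈ -6.47 kJ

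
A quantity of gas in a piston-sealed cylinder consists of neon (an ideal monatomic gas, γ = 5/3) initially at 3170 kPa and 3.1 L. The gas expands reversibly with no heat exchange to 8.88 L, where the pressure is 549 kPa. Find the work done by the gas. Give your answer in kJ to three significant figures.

Adiabatic: W = (P₁V₁ − P₂V₂)/(γ − 1) with γ = 5/3.
P₁V₁ = 9827 J, P₂V₂ = 4875 J.
W = (9827 − 4875) / 0.6667 = 7428 J.

W ≈ 7.43 kJ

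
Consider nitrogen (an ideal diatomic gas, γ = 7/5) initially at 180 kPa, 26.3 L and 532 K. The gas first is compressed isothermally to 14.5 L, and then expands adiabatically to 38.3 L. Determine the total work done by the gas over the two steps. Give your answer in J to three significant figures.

Step 1 (isothermal): W = P₁V₁ ln(V₂/V₁) = (4734) ln(14.5/26.3) = -2819 J.
After step 1: P = 326.5 kPa, V = 14.5 L, T = 532 K.
Step 2 (adiabatic): W = (P₁V₁ − P₂V₂)/(γ−1) = (4734 − 3210)/0.4 = 3810 J.
W_total = -2819 + 3810 = 991.4 J.

W_total ≈ 991 J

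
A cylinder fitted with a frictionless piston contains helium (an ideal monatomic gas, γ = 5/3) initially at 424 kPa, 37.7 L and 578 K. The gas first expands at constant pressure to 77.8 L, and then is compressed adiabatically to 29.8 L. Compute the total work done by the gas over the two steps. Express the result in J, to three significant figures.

Step 1 (isobaric): W = PΔV = (424 kPa)(77.8 − 37.7 L) = 17002 J.
After step 1: P = 424 kPa, V = 77.8 L, T = 1193 K.
Step 2 (adiabatic): W = (P₁V₁ − P₂V₂)/(γ−1) = (32987 − 62544)/0.667 = -44336 J.
W_total = 17002 − 44336 = -27333 J.

W_total ≈ -27300 J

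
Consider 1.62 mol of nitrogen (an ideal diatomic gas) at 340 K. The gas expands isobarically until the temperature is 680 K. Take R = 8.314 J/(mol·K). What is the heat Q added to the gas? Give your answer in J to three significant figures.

Isobaric: W = nRΔT = (1.62)(8.314)(340) = 4579 J.
ΔU = nCᵥΔT with Cᵥ = 5R/2: ΔU = (1.62)(20.79)(340) = 11448 J.
Q = ΔU + W = 11448 + 4579 = 16028 J.

Q ≈ 16000 J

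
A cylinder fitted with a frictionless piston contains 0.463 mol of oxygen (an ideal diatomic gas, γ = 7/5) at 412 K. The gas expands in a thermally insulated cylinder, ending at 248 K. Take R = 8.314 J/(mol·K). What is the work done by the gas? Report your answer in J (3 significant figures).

Adiabatic ⇒ Q = 0, so W_by = −ΔU = nCᵥ(T₁ − T₂).
Cᵥ = 5R/2 = 20.79 J/(mol·K).
W = (0.463)(20.79)(412 − 248) = 1578 J.

W ≈ 1580 J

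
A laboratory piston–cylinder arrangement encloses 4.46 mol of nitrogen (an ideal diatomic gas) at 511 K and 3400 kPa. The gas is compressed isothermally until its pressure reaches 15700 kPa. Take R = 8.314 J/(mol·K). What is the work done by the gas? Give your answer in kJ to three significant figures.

W ≈ -29.0 kJ

Isothermal process: W = nRT ln(V₂/V₁) = nRT ln(P₁/P₂).
W = (4.46)(8.314)(511) × ln(3400/15700)
  = 18948 × ln(0.2166) = 18948 × -1.53
W_by_gas = -28988 J.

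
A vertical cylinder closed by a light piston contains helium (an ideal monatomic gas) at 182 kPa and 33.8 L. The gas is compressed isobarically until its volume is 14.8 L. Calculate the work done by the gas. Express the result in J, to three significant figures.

Isobaric: W = P ΔV.
W = (182 kPa)(14.8 − 33.8 L) = (182)(-19) = -3458 J.

W ≈ -3460 J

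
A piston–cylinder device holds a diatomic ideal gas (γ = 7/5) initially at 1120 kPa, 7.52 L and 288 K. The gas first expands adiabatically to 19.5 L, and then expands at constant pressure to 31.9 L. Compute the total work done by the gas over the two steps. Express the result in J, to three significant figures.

Step 1 (adiabatic): W = (P₁V₁ − P₂V₂)/(γ−1) = (8422 − 5753)/0.4 = 6673 J.
After step 1: P = 295 kPa, V = 19.5 L, T = 196.7 K.
Step 2 (isobaric): W = PΔV = (295 kPa)(31.9 − 19.5 L) = 3658 J.
W_total = 6673 + 3658 = 10331 J.

W_total ≈ 10300 J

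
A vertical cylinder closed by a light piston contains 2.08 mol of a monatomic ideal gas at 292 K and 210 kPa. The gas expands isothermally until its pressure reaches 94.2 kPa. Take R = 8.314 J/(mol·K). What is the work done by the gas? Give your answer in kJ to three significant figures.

W ≈ 4.05 kJ

Isothermal process: W = nRT ln(V₂/V₁) = nRT ln(P₁/P₂).
W = (2.08)(8.314)(292) × ln(210/94.2)
  = 5050 × ln(2.229) = 5050 × 0.8017
W_by_gas = 4048 J.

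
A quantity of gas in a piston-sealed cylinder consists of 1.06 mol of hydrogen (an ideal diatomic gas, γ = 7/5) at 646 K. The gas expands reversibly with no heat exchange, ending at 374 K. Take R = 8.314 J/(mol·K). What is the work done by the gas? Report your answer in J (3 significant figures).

Adiabatic ⇒ Q = 0, so W_by = −ΔU = nCᵥ(T₁ − T₂).
Cᵥ = 5R/2 = 20.79 J/(mol·K).
W = (1.06)(20.79)(646 − 374) = 5993 J.

W ≈ 5990 J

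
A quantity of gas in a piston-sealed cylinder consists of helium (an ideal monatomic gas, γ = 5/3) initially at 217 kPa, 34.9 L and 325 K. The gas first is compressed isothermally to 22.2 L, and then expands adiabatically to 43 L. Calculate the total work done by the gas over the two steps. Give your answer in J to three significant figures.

Step 1 (isothermal): W = P₁V₁ ln(V₂/V₁) = (7573) ln(22.2/34.9) = -3426 J.
After step 1: P = 341.1 kPa, V = 22.2 L, T = 325 K.
Step 2 (adiabatic): W = (P₁V₁ − P₂V₂)/(γ−1) = (7573 − 4874)/0.667 = 4049 J.
W_total = -3426 + 4049 = 623 J.

W_total ≈ 623 J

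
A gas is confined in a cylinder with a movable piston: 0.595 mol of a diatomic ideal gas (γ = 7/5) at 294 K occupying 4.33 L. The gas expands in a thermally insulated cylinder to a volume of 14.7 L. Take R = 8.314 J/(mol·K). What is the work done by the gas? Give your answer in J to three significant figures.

Adiabatic: TV^(γ−1) = const with γ = 7/5.
T₂ = T₁ (V₁/V₂)^(γ−1) = 294 × (4.33/14.7)^0.4 = 294 × 0.6133 = 180.3 K.
W_by = nCᵥ(T₁ − T₂) = (0.595)(20.79)(294 − 180.3) = 1406 J.

W ≈ 1410 J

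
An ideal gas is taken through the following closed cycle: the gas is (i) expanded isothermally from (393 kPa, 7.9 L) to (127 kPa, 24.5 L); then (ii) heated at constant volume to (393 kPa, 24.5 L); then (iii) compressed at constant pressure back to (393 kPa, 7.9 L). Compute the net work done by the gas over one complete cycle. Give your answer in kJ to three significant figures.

Leg (i): W = PᵢVᵢ ln(V_f/Vᵢ) = (3105) ln(24.5/7.9) = 3514 J.
Leg (ii): W = 0.
Leg (iii): W = PΔV = (393)(7.9 − 24.5) = -6524 J.
W_net = 3514 − 6524 = -3010 J.

W_net ≈ -3.01 kJ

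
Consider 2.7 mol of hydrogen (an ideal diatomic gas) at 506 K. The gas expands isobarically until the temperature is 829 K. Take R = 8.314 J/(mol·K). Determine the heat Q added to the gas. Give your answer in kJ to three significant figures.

Q ≈ 25.4 kJ

Isobaric: W = nRΔT = (2.7)(8.314)(323) = 7251 J.
ΔU = nCᵥΔT with Cᵥ = 5R/2: ΔU = (2.7)(20.79)(323) = 18127 J.
Q = ΔU + W = 18127 + 7251 = 25377 J.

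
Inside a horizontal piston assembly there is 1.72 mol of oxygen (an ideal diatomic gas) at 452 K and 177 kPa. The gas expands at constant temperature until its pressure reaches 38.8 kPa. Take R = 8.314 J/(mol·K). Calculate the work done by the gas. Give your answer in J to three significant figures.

W ≈ 9810 J

Isothermal process: W = nRT ln(V₂/V₁) = nRT ln(P₁/P₂).
W = (1.72)(8.314)(452) × ln(177/38.8)
  = 6464 × ln(4.562) = 6464 × 1.518
W_by_gas = 9810 J.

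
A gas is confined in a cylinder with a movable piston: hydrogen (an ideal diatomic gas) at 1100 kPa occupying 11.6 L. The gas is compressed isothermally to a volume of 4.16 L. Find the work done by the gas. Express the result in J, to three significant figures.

W ≈ -13100 J

Isothermal: W = nRT ln(V₂/V₁) = P₁V₁ ln(V₂/V₁).
P₁V₁ = (1100 kPa)(11.6 L) = 12760 J.
W = 12760 × ln(4.16/11.6) = 12760 × -1.025
W_by_gas = -13085 J.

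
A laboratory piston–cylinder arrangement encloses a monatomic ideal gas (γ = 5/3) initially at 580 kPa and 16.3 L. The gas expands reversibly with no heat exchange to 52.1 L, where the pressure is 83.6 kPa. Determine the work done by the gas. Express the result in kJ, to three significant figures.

W ≈ 7.65 kJ

Adiabatic: W = (P₁V₁ − P₂V₂)/(γ − 1) with γ = 5/3.
P₁V₁ = 9454 J, P₂V₂ = 4356 J.
W = (9454 − 4356) / 0.6667 = 7648 J.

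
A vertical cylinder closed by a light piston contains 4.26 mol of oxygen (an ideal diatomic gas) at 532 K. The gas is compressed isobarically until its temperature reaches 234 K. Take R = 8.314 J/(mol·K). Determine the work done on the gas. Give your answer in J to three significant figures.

Isobaric: W = P ΔV = nR ΔT.
W = (4.26)(8.314)(234 − 532) = -10554 J.
Work on gas = −W_by = 10554 J.

W ≈ 10600 J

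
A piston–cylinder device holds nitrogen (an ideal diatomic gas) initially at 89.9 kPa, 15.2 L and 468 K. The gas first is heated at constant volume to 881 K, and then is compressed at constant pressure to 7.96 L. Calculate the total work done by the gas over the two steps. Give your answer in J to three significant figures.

W_total ≈ -1230 J

Step 1 (isochoric): W = 0 (constant volume).
After step 1: P = 169.2 kPa (V unchanged).
Step 2 (isobaric): W = PΔV = (169.2 kPa)(7.96 − 15.2 L) = -1225 J.
W_total = 0 − 1225 = -1225 J.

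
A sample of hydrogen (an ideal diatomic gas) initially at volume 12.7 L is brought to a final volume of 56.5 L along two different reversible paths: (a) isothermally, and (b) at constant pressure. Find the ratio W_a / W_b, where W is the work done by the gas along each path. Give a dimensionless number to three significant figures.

Path (a) isothermal: W = P₁V₁ ln(V₂/V₁) → W_a/(P₁V₁) = 1.493.
Path (b) isobaric: W = P₁(V₂ − V₁) → W_b/(P₁V₁) = 3.449.
W_a / W_b = 1.493 / 3.449 = 0.4328.

W_a / W_b ≈ 0.433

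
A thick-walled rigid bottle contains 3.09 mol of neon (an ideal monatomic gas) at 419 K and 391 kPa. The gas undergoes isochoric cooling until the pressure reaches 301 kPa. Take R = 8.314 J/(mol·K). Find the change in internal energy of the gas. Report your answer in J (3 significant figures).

Constant volume ⇒ W = 0, so Q = ΔU = nCᵥΔT with Cᵥ = 3R/2 = 12.47 J/(mol·K).
At constant V, T₂/T₁ = P₂/P₁ ⇒ ΔT = T₁(P₂/P₁ − 1) = 419·(301/391 − 1) = -96.45 K.
ΔU = (3.09)(12.47)(-96.45) = -3717 J.

ΔU ≈ -3720 J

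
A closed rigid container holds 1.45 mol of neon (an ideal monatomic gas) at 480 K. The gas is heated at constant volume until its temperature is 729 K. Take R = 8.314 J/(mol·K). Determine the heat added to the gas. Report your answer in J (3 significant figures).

Constant volume ⇒ W = 0, so Q = ΔU = nCᵥΔT with Cᵥ = 3R/2 = 12.47 J/(mol·K).
ΔU = (1.45)(12.47)(729 − 480) = 4503 J.

Q ≈ 4500 J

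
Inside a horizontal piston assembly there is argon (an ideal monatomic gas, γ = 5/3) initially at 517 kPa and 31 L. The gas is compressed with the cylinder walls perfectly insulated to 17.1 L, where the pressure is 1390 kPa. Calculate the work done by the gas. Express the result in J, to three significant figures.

W ≈ -11600 J

Adiabatic: W = (P₁V₁ − P₂V₂)/(γ − 1) with γ = 5/3.
P₁V₁ = 16027 J, P₂V₂ = 23769 J.
W = (16027 − 23769) / 0.6667 = -11613 J.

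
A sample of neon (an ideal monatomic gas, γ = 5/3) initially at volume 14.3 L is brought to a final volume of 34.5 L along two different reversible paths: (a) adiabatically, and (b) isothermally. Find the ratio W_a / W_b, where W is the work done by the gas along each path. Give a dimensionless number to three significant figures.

W_a / W_b ≈ 0.756

Path (a) adiabatic: W = P₁V₁(1 − (V₁/V₂)^(γ−1))/(γ−1) → W_a/(P₁V₁) = 0.6661.
Path (b) isothermal: W = P₁V₁ ln(V₂/V₁) → W_b/(P₁V₁) = 0.8807.
W_a / W_b = 0.6661 / 0.8807 = 0.7564.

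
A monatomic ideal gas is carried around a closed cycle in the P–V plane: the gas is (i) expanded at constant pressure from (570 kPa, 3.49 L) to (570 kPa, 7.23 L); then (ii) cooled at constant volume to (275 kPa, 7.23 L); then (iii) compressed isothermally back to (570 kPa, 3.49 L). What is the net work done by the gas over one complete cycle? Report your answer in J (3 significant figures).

Leg (i): W = PΔV = (570)(7.23 − 3.49) = 2132 J.
Leg (ii): W = 0.
Leg (iii): W = PᵢVᵢ ln(V_f/Vᵢ) = (1988) ln(3.49/7.23) = -1448 J.
W_net = 2132 − 1448 = 683.7 J.

W_net ≈ 684 J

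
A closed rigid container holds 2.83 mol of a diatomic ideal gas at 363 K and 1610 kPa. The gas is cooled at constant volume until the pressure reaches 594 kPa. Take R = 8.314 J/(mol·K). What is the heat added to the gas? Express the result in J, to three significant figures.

Q ≈ -13500 J

Constant volume ⇒ W = 0, so Q = ΔU = nCᵥΔT with Cᵥ = 5R/2 = 20.79 J/(mol·K).
At constant V, T₂/T₁ = P₂/P₁ ⇒ ΔT = T₁(P₂/P₁ − 1) = 363·(594/1610 − 1) = -229.1 K.
ΔU = (2.83)(20.79)(-229.1) = -13474 J.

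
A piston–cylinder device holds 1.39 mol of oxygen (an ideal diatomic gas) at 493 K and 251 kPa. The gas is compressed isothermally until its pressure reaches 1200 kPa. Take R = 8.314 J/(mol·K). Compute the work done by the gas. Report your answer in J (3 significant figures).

Isothermal process: W = nRT ln(V₂/V₁) = nRT ln(P₁/P₂).
W = (1.39)(8.314)(493) × ln(251/1200)
  = 5697 × ln(0.2092) = 5697 × -1.565
W_by_gas = -8914 J.

W ≈ -8910 J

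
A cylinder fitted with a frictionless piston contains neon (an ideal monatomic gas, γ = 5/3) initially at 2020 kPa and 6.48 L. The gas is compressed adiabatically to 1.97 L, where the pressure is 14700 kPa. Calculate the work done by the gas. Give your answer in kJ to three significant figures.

W ≈ -23.8 kJ

Adiabatic: W = (P₁V₁ − P₂V₂)/(γ − 1) with γ = 5/3.
P₁V₁ = 13090 J, P₂V₂ = 28959 J.
W = (13090 − 28959) / 0.6667 = -23804 J.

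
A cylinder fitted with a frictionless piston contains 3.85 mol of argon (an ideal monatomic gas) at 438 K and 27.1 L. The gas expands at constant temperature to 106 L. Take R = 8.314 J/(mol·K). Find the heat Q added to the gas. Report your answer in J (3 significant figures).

Isothermal ⇒ ΔU = 0, so Q = W = nRT ln(V₂/V₁).
Q = (3.85)(8.314)(438) ln(106/27.1) = 14020 × 1.364 = 19122 J.

Q ≈ 19100 J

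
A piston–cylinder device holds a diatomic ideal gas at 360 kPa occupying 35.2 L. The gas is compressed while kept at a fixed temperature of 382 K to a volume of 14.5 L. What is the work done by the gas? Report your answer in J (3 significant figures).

W ≈ -11200 J

Isothermal: W = nRT ln(V₂/V₁) = P₁V₁ ln(V₂/V₁).
P₁V₁ = (360 kPa)(35.2 L) = 12672 J.
W = 12672 × ln(14.5/35.2) = 12672 × -0.8869
W_by_gas = -11239 J.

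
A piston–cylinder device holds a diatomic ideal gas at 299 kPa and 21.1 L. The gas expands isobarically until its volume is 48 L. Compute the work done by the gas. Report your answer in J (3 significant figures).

W ≈ 8040 J

Isobaric: W = P ΔV.
W = (299 kPa)(48 − 21.1 L) = (299)(26.9) = 8043 J.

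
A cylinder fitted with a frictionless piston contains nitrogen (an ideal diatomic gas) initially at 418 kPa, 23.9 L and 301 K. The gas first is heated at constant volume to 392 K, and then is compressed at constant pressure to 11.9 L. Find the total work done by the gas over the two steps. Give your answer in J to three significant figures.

Step 1 (isochoric): W = 0 (constant volume).
After step 1: P = 544.4 kPa (V unchanged).
Step 2 (isobaric): W = PΔV = (544.4 kPa)(11.9 − 23.9 L) = -6532 J.
W_total = 0 − 6532 = -6532 J.

W_total ≈ -6530 J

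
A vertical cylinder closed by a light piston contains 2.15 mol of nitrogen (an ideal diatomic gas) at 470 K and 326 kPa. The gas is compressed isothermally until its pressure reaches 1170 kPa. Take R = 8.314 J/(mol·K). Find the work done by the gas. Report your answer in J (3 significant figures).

Isothermal process: W = nRT ln(V₂/V₁) = nRT ln(P₁/P₂).
W = (2.15)(8.314)(470) × ln(326/1170)
  = 8401 × ln(0.2786) = 8401 × -1.278
W_by_gas = -10736 J.

W ≈ -10700 J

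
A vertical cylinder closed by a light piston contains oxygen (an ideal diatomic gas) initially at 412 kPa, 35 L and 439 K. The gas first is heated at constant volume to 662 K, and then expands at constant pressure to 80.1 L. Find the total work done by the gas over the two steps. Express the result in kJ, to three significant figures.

W_total ≈ 28.0 kJ

Step 1 (isochoric): W = 0 (constant volume).
After step 1: P = 621.3 kPa (V unchanged).
Step 2 (isobaric): W = PΔV = (621.3 kPa)(80.1 − 35 L) = 28020 J.
W_total = 0 + 28020 = 28020 J.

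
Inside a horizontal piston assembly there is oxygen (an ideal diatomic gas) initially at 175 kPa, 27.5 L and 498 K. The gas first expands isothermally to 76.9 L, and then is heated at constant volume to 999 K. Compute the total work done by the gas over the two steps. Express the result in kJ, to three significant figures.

W_total ≈ 4.95 kJ

Step 1 (isothermal): W = P₁V₁ ln(V₂/V₁) = (4812) ln(76.9/27.5) = 4949 J.
Step 2 (isochoric): W = 0 (constant volume).
W_total = 4949 + 0 = 4949 J.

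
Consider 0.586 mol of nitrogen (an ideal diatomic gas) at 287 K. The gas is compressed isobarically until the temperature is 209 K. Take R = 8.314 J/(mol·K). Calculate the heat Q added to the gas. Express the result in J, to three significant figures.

Q ≈ -1330 J

Isobaric: W = nRΔT = (0.586)(8.314)(-78) = -380 J.
ΔU = nCᵥΔT with Cᵥ = 5R/2: ΔU = (0.586)(20.79)(-78) = -950 J.
Q = ΔU + W = -950 − 380 = -1330 J.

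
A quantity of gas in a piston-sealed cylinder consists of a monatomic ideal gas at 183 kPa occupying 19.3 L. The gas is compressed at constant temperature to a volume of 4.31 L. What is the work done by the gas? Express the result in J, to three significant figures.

Isothermal: W = nRT ln(V₂/V₁) = P₁V₁ ln(V₂/V₁).
P₁V₁ = (183 kPa)(19.3 L) = 3532 J.
W = 3532 × ln(4.31/19.3) = 3532 × -1.499
W_by_gas = -5295 J.

W ≈ -5290 J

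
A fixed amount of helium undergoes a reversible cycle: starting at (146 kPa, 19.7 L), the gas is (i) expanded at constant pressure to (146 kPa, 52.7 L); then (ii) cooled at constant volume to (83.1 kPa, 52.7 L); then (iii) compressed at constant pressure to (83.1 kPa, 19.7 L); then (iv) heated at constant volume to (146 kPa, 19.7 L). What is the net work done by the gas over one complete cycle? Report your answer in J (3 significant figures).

W_net ≈ 2080 J

Constant-volume legs do no work.
W(i) = (146)(52.7 − 19.7) = 4818 J; W(iii) = (83.1)(19.7 − 52.7) = -2742 J.
W_net = 4818 − 2742 = 2076 J (the clockwise enclosed area).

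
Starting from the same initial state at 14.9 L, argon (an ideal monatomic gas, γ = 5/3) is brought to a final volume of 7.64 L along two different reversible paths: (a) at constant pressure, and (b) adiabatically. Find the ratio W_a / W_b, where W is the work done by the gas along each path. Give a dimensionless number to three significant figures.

Path (a) isobaric: W = P₁(V₂ − V₁) → W_a/(P₁V₁) = -0.4872.
Path (b) adiabatic: W = P₁V₁(1 − (V₁/V₂)^(γ−1))/(γ−1) → W_b/(P₁V₁) = -0.8415.
W_a / W_b = -0.4872 / -0.8415 = 0.5791.

W_a / W_b ≈ 0.579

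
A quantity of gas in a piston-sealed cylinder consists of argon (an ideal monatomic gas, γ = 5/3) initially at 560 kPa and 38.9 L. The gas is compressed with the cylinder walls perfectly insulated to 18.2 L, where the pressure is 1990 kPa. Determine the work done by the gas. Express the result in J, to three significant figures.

Adiabatic: W = (P₁V₁ − P₂V₂)/(γ − 1) with γ = 5/3.
P₁V₁ = 21784 J, P₂V₂ = 36218 J.
W = (21784 − 36218) / 0.6667 = -21651 J.

W ≈ -21700 J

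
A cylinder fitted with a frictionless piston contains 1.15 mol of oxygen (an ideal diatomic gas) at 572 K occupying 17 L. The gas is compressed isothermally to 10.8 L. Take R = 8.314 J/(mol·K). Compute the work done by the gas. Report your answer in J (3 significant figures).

W ≈ -2480 J

Isothermal: W = nRT ln(V₂/V₁).
W = (1.15)(8.314)(572) × ln(10.8/17)
  = 5469 × -0.4537
W_by_gas = -2481 J.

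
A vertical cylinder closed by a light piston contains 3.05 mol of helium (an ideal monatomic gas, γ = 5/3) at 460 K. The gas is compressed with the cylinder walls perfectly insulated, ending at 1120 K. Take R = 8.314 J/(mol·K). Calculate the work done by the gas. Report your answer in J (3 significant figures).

W ≈ -25100 J

Adiabatic ⇒ Q = 0, so W_by = −ΔU = nCᵥ(T₁ − T₂).
Cᵥ = 3R/2 = 12.47 J/(mol·K).
W = (3.05)(12.47)(460 − 1120) = -25104 J.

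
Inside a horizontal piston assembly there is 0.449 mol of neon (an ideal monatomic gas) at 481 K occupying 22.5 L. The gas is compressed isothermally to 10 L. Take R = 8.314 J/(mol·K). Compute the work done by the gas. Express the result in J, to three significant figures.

W ≈ -1460 J

Isothermal: W = nRT ln(V₂/V₁).
W = (0.449)(8.314)(481) × ln(10/22.5)
  = 1796 × -0.8109
W_by_gas = -1456 J.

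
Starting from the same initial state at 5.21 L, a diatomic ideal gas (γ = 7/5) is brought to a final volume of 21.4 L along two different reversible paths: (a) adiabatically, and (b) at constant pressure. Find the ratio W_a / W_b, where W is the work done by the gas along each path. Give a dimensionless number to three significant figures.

W_a / W_b ≈ 0.347

Path (a) adiabatic: W = P₁V₁(1 − (V₁/V₂)^(γ−1))/(γ−1) → W_a/(P₁V₁) = 1.079.
Path (b) isobaric: W = P₁(V₂ − V₁) → W_b/(P₁V₁) = 3.107.
W_a / W_b = 1.079 / 3.107 = 0.3473.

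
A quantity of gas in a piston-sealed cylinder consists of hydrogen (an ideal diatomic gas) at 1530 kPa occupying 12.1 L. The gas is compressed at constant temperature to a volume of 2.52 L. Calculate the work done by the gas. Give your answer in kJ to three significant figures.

Isothermal: W = nRT ln(V₂/V₁) = P₁V₁ ln(V₂/V₁).
P₁V₁ = (1530 kPa)(12.1 L) = 18513 J.
W = 18513 × ln(2.52/12.1) = 18513 × -1.569
W_by_gas = -29046 J.

W ≈ -29.0 kJ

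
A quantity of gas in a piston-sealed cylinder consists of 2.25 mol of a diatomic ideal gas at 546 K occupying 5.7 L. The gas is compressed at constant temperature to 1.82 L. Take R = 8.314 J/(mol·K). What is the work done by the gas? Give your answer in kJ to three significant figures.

W ≈ -11.7 kJ

Isothermal: W = nRT ln(V₂/V₁).
W = (2.25)(8.314)(546) × ln(1.82/5.7)
  = 10214 × -1.142
W_by_gas = -11660 J.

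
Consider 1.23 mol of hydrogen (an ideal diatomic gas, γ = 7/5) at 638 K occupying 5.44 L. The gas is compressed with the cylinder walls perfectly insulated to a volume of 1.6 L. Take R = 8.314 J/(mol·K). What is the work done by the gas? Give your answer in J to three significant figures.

Adiabatic: TV^(γ−1) = const with γ = 7/5.
T₂ = T₁ (V₁/V₂)^(γ−1) = 638 × (5.44/1.6)^0.4 = 638 × 1.632 = 1041 K.
W_by = nCᵥ(T₁ − T₂) = (1.23)(20.79)(638 − 1041) = -10301 J.

W ≈ -10300 J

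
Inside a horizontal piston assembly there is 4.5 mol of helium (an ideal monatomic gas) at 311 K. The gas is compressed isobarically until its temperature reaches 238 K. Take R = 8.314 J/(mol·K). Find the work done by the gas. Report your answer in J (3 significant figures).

W ≈ -2730 J

Isobaric: W = P ΔV = nR ΔT.
W = (4.5)(8.314)(238 − 311) = -2731 J.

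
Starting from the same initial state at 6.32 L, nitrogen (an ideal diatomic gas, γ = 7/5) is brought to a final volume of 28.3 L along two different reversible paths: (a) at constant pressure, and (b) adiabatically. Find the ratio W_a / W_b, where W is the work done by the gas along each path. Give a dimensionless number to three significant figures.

W_a / W_b ≈ 3.08

Path (a) isobaric: W = P₁(V₂ − V₁) → W_a/(P₁V₁) = 3.478.
Path (b) adiabatic: W = P₁V₁(1 − (V₁/V₂)^(γ−1))/(γ−1) → W_b/(P₁V₁) = 1.128.
W_a / W_b = 3.478 / 1.128 = 3.085.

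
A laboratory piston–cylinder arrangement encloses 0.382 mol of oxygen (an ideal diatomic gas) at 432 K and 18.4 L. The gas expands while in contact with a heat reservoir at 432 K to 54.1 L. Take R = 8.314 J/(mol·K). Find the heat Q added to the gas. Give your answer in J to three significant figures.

Isothermal ⇒ ΔU = 0, so Q = W = nRT ln(V₂/V₁).
Q = (0.382)(8.314)(432) ln(54.1/18.4) = 1372 × 1.078 = 1480 J.

Q ≈ 1480 J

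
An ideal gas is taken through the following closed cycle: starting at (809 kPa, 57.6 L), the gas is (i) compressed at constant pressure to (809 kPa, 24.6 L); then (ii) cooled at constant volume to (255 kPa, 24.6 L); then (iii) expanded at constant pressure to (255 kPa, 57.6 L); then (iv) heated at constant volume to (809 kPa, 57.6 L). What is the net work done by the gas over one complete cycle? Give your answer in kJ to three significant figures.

Constant-volume legs do no work.
W(i) = (809)(24.6 − 57.6) = -26697 J; W(iii) = (255)(57.6 − 24.6) = 8415 J.
W_net = -26697 + 8415 = -18282 J (the counter-clockwise enclosed area).

W_net ≈ -18.3 kJ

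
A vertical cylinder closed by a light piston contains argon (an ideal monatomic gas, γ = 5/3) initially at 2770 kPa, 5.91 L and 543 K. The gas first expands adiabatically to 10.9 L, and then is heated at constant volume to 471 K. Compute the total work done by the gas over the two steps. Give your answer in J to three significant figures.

Step 1 (adiabatic): W = (P₁V₁ − P₂V₂)/(γ−1) = (16371 − 10885)/0.667 = 8228 J.
Step 2 (isochoric): W = 0 (constant volume).
W_total = 8228 + 0 = 8228 J.

W_total ≈ 8230 J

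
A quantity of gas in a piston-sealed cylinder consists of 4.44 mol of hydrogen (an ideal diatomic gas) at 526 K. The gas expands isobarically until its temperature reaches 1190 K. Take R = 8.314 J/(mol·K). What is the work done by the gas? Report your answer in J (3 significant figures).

W ≈ 24500 J

Isobaric: W = P ΔV = nR ΔT.
W = (4.44)(8.314)(1190 − 526) = 24511 J.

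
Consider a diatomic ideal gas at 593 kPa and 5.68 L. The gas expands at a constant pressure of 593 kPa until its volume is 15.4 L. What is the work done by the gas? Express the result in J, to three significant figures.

W ≈ 5760 J

Isobaric: W = P ΔV.
W = (593 kPa)(15.4 − 5.68 L) = (593)(9.72) = 5764 J.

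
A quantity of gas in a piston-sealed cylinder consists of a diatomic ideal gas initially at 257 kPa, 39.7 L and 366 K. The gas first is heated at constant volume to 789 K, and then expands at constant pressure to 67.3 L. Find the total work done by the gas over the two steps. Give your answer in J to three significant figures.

W_total ≈ 15300 J

Step 1 (isochoric): W = 0 (constant volume).
After step 1: P = 554 kPa (V unchanged).
Step 2 (isobaric): W = PΔV = (554 kPa)(67.3 − 39.7 L) = 15291 J.
W_total = 0 + 15291 = 15291 J.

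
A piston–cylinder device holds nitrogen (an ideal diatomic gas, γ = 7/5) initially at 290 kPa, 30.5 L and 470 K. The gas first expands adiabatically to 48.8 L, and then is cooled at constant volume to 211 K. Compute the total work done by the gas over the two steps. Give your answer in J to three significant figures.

W_total ≈ 3790 J

Step 1 (adiabatic): W = (P₁V₁ − P₂V₂)/(γ−1) = (8845 − 7329)/0.4 = 3790 J.
Step 2 (isochoric): W = 0 (constant volume).
W_total = 3790 + 0 = 3790 J.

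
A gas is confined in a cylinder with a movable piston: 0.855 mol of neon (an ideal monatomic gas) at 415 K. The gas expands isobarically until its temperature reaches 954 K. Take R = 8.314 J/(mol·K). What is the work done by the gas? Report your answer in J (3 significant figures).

W ≈ 3830 J

Isobaric: W = P ΔV = nR ΔT.
W = (0.855)(8.314)(954 − 415) = 3831 J.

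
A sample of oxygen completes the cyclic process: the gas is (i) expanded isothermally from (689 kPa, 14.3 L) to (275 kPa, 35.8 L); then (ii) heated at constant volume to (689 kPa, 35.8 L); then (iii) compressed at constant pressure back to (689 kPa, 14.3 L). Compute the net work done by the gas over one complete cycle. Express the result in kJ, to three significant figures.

Leg (i): W = PᵢVᵢ ln(V_f/Vᵢ) = (9853) ln(35.8/14.3) = 9042 J.
Leg (ii): W = 0.
Leg (iii): W = PΔV = (689)(14.3 − 35.8) = -14813 J.
W_net = 9042 − 14813 = -5772 J.

W_net ≈ -5.77 kJ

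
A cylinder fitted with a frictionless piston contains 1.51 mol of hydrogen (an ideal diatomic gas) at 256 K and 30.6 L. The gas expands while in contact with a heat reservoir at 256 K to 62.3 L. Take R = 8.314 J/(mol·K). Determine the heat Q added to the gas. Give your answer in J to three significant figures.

Q ≈ 2280 J

Isothermal ⇒ ΔU = 0, so Q = W = nRT ln(V₂/V₁).
Q = (1.51)(8.314)(256) ln(62.3/30.6) = 3214 × 0.711 = 2285 J.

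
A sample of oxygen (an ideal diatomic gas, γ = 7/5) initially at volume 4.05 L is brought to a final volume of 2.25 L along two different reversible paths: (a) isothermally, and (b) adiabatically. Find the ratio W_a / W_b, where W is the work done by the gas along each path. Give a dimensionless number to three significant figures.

Path (a) isothermal: W = P₁V₁ ln(V₂/V₁) → W_a/(P₁V₁) = -0.5878.
Path (b) adiabatic: W = P₁V₁(1 − (V₁/V₂)^(γ−1))/(γ−1) → W_b/(P₁V₁) = -0.6626.
W_a / W_b = -0.5878 / -0.6626 = 0.887.

W_a / W_b ≈ 0.887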